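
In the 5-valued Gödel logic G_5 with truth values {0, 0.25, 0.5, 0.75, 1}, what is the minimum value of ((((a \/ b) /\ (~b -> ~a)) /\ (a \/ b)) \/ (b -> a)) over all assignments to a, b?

The minimum is attained at a = 0, b = 0.25:
  (a \/ b) = max(0, 0.25) = 0.25
  ~b: Gödel ¬ of 0.25 = 0 (operand ≠ 0)
  ~a: Gödel ¬ of 0 = 1 (operand is 0)
  (~b -> ~a): 0 ≤ 1, so result = 1
  ((a \/ b) /\ (~b -> ~a)) = min(0.25, 1) = 0.25
  (a \/ b) = max(0, 0.25) = 0.25
  (((a \/ b) /\ (~b -> ~a)) /\ (a \/ b)) = min(0.25, 0.25) = 0.25
  (b -> a): 0.25 > 0, so result = 0
  ((((a \/ b) /\ (~b -> ~a)) /\ (a \/ b)) \/ (b -> a)) = max(0.25, 0) = 0.25
Checking all 25 assignments confirms none give a value below 0.25.

0.25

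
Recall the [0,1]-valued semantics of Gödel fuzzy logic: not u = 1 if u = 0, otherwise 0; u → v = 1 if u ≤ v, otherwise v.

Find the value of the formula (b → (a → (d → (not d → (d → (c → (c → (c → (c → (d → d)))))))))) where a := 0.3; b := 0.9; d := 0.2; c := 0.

1.00

not d: Gödel ¬ of 0.2 = 0 (operand ≠ 0)
(d → d): 0.2 ≤ 0.2, so result = 1
(c → (d → d)): 0 ≤ 1, so result = 1
(c → (c → (d → d))): 0 ≤ 1, so result = 1
(c → (c → (c → (d → d)))): 0 ≤ 1, so result = 1
(c → (c → (c → (c → (d → d))))): 0 ≤ 1, so result = 1
(d → (c → (c → (c → (c → (d → d)))))): 0.2 ≤ 1, so result = 1
(not d → (d → (c → (c → (c → (c → (d → d))))))): 0 ≤ 1, so result = 1
(d → (not d → (d → (c → (c → (c → (c → (d → d)))))))): 0.2 ≤ 1, so result = 1
(a → (d → (not d → (d → (c → (c → (c → (c → (d → d))))))))): 0.3 ≤ 1, so result = 1
(b → (a → (d → (not d → (d → (c → (c → (c → (c → (d → d)))))))))): 0.9 ≤ 1, so result = 1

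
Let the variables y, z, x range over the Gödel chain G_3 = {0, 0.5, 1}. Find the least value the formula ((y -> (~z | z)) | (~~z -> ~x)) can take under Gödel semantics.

0.50

The minimum is attained at y = 1, z = 0.5, x = 0.5:
  ~z: Gödel ¬ of 0.5 = 0 (operand ≠ 0)
  (~z | z) = max(0, 0.5) = 0.5
  (y -> (~z | z)): 1 > 0.5, so result = 0.5
  ~z: Gödel ¬ of 0.5 = 0 (operand ≠ 0)
  ~~z: Gödel ¬ of 0 = 1 (operand is 0)
  ~x: Gödel ¬ of 0.5 = 0 (operand ≠ 0)
  (~~z -> ~x): 1 > 0, so result = 0
  ((y -> (~z | z)) | (~~z -> ~x)) = max(0.5, 0) = 0.5
Checking all 27 assignments confirms none give a value below 0.50.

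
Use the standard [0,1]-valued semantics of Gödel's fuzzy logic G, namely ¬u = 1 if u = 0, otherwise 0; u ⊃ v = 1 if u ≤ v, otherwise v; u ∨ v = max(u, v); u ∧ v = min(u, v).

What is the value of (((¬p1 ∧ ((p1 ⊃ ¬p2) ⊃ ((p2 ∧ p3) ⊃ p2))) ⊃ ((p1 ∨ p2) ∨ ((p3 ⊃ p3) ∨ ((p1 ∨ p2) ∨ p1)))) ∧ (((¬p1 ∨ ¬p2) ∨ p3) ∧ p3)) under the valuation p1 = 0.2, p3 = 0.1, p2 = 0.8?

0.10

¬p1: Gödel ¬ of 0.2 = 0 (operand ≠ 0)
¬p2: Gödel ¬ of 0.8 = 0 (operand ≠ 0)
(p1 ⊃ ¬p2): 0.2 > 0, so result = 0
(p2 ∧ p3) = min(0.8, 0.1) = 0.1
((p2 ∧ p3) ⊃ p2): 0.1 ≤ 0.8, so result = 1
((p1 ⊃ ¬p2) ⊃ ((p2 ∧ p3) ⊃ p2)): 0 ≤ 1, so result = 1
(¬p1 ∧ ((p1 ⊃ ¬p2) ⊃ ((p2 ∧ p3) ⊃ p2))) = min(0, 1) = 0
(p1 ∨ p2) = max(0.2, 0.8) = 0.8
(p3 ⊃ p3): 0.1 ≤ 0.1, so result = 1
(p1 ∨ p2) = max(0.2, 0.8) = 0.8
((p1 ∨ p2) ∨ p1) = max(0.8, 0.2) = 0.8
((p3 ⊃ p3) ∨ ((p1 ∨ p2) ∨ p1)) = max(1, 0.8) = 1
((p1 ∨ p2) ∨ ((p3 ⊃ p3) ∨ ((p1 ∨ p2) ∨ p1))) = max(0.8, 1) = 1
((¬p1 ∧ ((p1 ⊃ ¬p2) ⊃ ((p2 ∧ p3) ⊃ p2))) ⊃ ((p1 ∨ p2) ∨ ((p3 ⊃ p3) ∨ ((p1 ∨ p2) ∨ p1)))): 0 ≤ 1, so result = 1
¬p1: Gödel ¬ of 0.2 = 0 (operand ≠ 0)
¬p2: Gödel ¬ of 0.8 = 0 (operand ≠ 0)
(¬p1 ∨ ¬p2) = max(0, 0) = 0
((¬p1 ∨ ¬p2) ∨ p3) = max(0, 0.1) = 0.1
(((¬p1 ∨ ¬p2) ∨ p3) ∧ p3) = min(0.1, 0.1) = 0.1
(((¬p1 ∧ ((p1 ⊃ ¬p2) ⊃ ((p2 ∧ p3) ⊃ p2))) ⊃ ((p1 ∨ p2) ∨ ((p3 ⊃ p3) ∨ ((p1 ∨ p2) ∨ p1)))) ∧ (((¬p1 ∨ ¬p2) ∨ p3) ∧ p3)) = min(1, 0.1) = 0.1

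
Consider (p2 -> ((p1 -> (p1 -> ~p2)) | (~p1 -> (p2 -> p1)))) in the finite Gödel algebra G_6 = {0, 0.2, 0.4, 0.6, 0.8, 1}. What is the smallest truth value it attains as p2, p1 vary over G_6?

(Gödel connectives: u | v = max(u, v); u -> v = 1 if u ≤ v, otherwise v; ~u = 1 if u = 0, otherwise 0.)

1.00

Every assignment gives 1. For instance at p2 = 0, p1 = 0:
  ~p2: Gödel ¬ of 0 = 1 (operand is 0)
  (p1 -> ~p2): 0 ≤ 1, so result = 1
  (p1 -> (p1 -> ~p2)): 0 ≤ 1, so result = 1
  ~p1: Gödel ¬ of 0 = 1 (operand is 0)
  (p2 -> p1): 0 ≤ 0, so result = 1
  (~p1 -> (p2 -> p1)): 1 ≤ 1, so result = 1
  ((p1 -> (p1 -> ~p2)) | (~p1 -> (p2 -> p1))) = max(1, 1) = 1
  (p2 -> ((p1 -> (p1 -> ~p2)) | (~p1 -> (p2 -> p1)))): 0 ≤ 1, so result = 1
All 36 assignments give value 1 — the formula is a G_6-tautology.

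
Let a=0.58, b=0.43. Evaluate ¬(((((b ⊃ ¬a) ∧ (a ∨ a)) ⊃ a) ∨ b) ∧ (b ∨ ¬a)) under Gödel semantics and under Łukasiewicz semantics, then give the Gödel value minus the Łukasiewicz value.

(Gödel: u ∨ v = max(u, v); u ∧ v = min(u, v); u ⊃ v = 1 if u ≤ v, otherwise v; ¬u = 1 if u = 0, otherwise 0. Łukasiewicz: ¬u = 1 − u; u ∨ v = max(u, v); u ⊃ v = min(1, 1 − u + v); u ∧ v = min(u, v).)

Gödel evaluation:
  ¬a: Gödel ¬ of 0.58 = 0 (operand ≠ 0)
  (b ⊃ ¬a): 0.43 > 0, so result = 0
  (a ∨ a) = max(0.58, 0.58) = 0.58
  ((b ⊃ ¬a) ∧ (a ∨ a)) = min(0, 0.58) = 0
  (((b ⊃ ¬a) ∧ (a ∨ a)) ⊃ a): 0 ≤ 0.58, so result = 1
  ((((b ⊃ ¬a) ∧ (a ∨ a)) ⊃ a) ∨ b) = max(1, 0.43) = 1
  ¬a: Gödel ¬ of 0.58 = 0 (operand ≠ 0)
  (b ∨ ¬a) = max(0.43, 0) = 0.43
  (((((b ⊃ ¬a) ∧ (a ∨ a)) ⊃ a) ∨ b) ∧ (b ∨ ¬a)) = min(1, 0.43) = 0.43
  ¬(((((b ⊃ ¬a) ∧ (a ∨ a)) ⊃ a) ∨ b) ∧ (b ∨ ¬a)): Gödel ¬ of 0.43 = 0 (operand ≠ 0)
  Gödel value = 0
Łukasiewicz evaluation:
  ¬a: Łukasiewicz ¬ gives 1 − 0.58 = 0.42
  (b ⊃ ¬a): min(1, 1 − 0.43 + 0.42) = 0.99
  (a ∨ a) = max(0.58, 0.58) = 0.58
  ((b ⊃ ¬a) ∧ (a ∨ a)) = min(0.99, 0.58) = 0.58
  (((b ⊃ ¬a) ∧ (a ∨ a)) ⊃ a): min(1, 1 − 0.58 + 0.58) = 1
  ((((b ⊃ ¬a) ∧ (a ∨ a)) ⊃ a) ∨ b) = max(1, 0.43) = 1
  ¬a: Łukasiewicz ¬ gives 1 − 0.58 = 0.42
  (b ∨ ¬a) = max(0.43, 0.42) = 0.43
  (((((b ⊃ ¬a) ∧ (a ∨ a)) ⊃ a) ∨ b) ∧ (b ∨ ¬a)) = min(1, 0.43) = 0.43
  ¬(((((b ⊃ ¬a) ∧ (a ∨ a)) ⊃ a) ∨ b) ∧ (b ∨ ¬a)): Łukasiewicz ¬ gives 1 − 0.43 = 0.57
  Łukasiewicz value = 0.57
Difference: 0 − 0.57 = -0.57

-0.57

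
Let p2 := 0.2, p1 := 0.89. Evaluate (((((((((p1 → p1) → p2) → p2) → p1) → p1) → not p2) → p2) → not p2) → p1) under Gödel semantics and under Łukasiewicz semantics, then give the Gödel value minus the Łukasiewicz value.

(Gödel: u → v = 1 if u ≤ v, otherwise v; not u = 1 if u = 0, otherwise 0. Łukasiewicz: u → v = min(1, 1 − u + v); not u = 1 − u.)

0.11

Gödel evaluation:
  (p1 → p1): 0.89 ≤ 0.89, so result = 1
  ((p1 → p1) → p2): 1 > 0.2, so result = 0.2
  (((p1 → p1) → p2) → p2): 0.2 ≤ 0.2, so result = 1
  ((((p1 → p1) → p2) → p2) → p1): 1 > 0.89, so result = 0.89
  (((((p1 → p1) → p2) → p2) → p1) → p1): 0.89 ≤ 0.89, so result = 1
  not p2: Gödel ¬ of 0.2 = 0 (operand ≠ 0)
  ((((((p1 → p1) → p2) → p2) → p1) → p1) → not p2): 1 > 0, so result = 0
  (((((((p1 → p1) → p2) → p2) → p1) → p1) → not p2) → p2): 0 ≤ 0.2, so result = 1
  not p2: Gödel ¬ of 0.2 = 0 (operand ≠ 0)
  ((((((((p1 → p1) → p2) → p2) → p1) → p1) → not p2) → p2) → not p2): 1 > 0, so result = 0
  (((((((((p1 → p1) → p2) → p2) → p1) → p1) → not p2) → p2) → not p2) → p1): 0 ≤ 0.89, so result = 1
  Gödel value = 1
Łukasiewicz evaluation:
  (p1 → p1): min(1, 1 − 0.89 + 0.89) = 1
  ((p1 → p1) → p2): min(1, 1 − 1 + 0.2) = 0.2
  (((p1 → p1) → p2) → p2): min(1, 1 − 0.2 + 0.2) = 1
  ((((p1 → p1) → p2) → p2) → p1): min(1, 1 − 1 + 0.89) = 0.89
  (((((p1 → p1) → p2) → p2) → p1) → p1): min(1, 1 − 0.89 + 0.89) = 1
  not p2: Łukasiewicz ¬ gives 1 − 0.2 = 0.8
  ((((((p1 → p1) → p2) → p2) → p1) → p1) → not p2): min(1, 1 − 1 + 0.8) = 0.8
  (((((((p1 → p1) → p2) → p2) → p1) → p1) → not p2) → p2): min(1, 1 − 0.8 + 0.2) = 0.4
  not p2: Łukasiewicz ¬ gives 1 − 0.2 = 0.8
  ((((((((p1 → p1) → p2) → p2) → p1) → p1) → not p2) → p2) → not p2): min(1, 1 − 0.4 + 0.8) = 1
  (((((((((p1 → p1) → p2) → p2) → p1) → p1) → not p2) → p2) → not p2) → p1): min(1, 1 − 1 + 0.89) = 0.89
  Łukasiewicz value = 0.89
Difference: 1 − 0.89 = 0.11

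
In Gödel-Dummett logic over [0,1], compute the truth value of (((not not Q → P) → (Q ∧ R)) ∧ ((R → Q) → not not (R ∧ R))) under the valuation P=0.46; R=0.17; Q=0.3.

0.17

not Q: Gödel ¬ of 0.3 = 0 (operand ≠ 0)
not not Q: Gödel ¬ of 0 = 1 (operand is 0)
(not not Q → P): 1 > 0.46, so result = 0.46
(Q ∧ R) = min(0.3, 0.17) = 0.17
((not not Q → P) → (Q ∧ R)): 0.46 > 0.17, so result = 0.17
(R → Q): 0.17 ≤ 0.3, so result = 1
(R ∧ R) = min(0.17, 0.17) = 0.17
not (R ∧ R): Gödel ¬ of 0.17 = 0 (operand ≠ 0)
not not (R ∧ R): Gödel ¬ of 0 = 1 (operand is 0)
((R → Q) → not not (R ∧ R)): 1 ≤ 1, so result = 1
(((not not Q → P) → (Q ∧ R)) ∧ ((R → Q) → not not (R ∧ R))) = min(0.17, 1) = 0.17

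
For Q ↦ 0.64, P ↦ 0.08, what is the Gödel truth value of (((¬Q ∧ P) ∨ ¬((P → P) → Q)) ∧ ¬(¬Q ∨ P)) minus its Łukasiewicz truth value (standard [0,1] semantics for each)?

-0.36

Gödel evaluation:
  ¬Q: Gödel ¬ of 0.64 = 0 (operand ≠ 0)
  (¬Q ∧ P) = min(0, 0.08) = 0
  (P → P): 0.08 ≤ 0.08, so result = 1
  ((P → P) → Q): 1 > 0.64, so result = 0.64
  ¬((P → P) → Q): Gödel ¬ of 0.64 = 0 (operand ≠ 0)
  ((¬Q ∧ P) ∨ ¬((P → P) → Q)) = max(0, 0) = 0
  ¬Q: Gödel ¬ of 0.64 = 0 (operand ≠ 0)
  (¬Q ∨ P) = max(0, 0.08) = 0.08
  ¬(¬Q ∨ P): Gödel ¬ of 0.08 = 0 (operand ≠ 0)
  (((¬Q ∧ P) ∨ ¬((P → P) → Q)) ∧ ¬(¬Q ∨ P)) = min(0, 0) = 0
  Gödel value = 0
Łukasiewicz evaluation:
  ¬Q: Łukasiewicz ¬ gives 1 − 0.64 = 0.36
  (¬Q ∧ P) = min(0.36, 0.08) = 0.08
  (P → P): min(1, 1 − 0.08 + 0.08) = 1
  ((P → P) → Q): min(1, 1 − 1 + 0.64) = 0.64
  ¬((P → P) → Q): Łukasiewicz ¬ gives 1 − 0.64 = 0.36
  ((¬Q ∧ P) ∨ ¬((P → P) → Q)) = max(0.08, 0.36) = 0.36
  ¬Q: Łukasiewicz ¬ gives 1 − 0.64 = 0.36
  (¬Q ∨ P) = max(0.36, 0.08) = 0.36
  ¬(¬Q ∨ P): Łukasiewicz ¬ gives 1 − 0.36 = 0.64
  (((¬Q ∧ P) ∨ ¬((P → P) → Q)) ∧ ¬(¬Q ∨ P)) = min(0.36, 0.64) = 0.36
  Łukasiewicz value = 0.36
Difference: 0 − 0.36 = -0.36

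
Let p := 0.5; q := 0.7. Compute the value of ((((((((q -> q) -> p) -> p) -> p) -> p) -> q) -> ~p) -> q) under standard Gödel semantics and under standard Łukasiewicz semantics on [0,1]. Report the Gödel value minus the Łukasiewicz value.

0.10

Gödel evaluation:
  (q -> q): 0.7 ≤ 0.7, so result = 1
  ((q -> q) -> p): 1 > 0.5, so result = 0.5
  (((q -> q) -> p) -> p): 0.5 ≤ 0.5, so result = 1
  ((((q -> q) -> p) -> p) -> p): 1 > 0.5, so result = 0.5
  (((((q -> q) -> p) -> p) -> p) -> p): 0.5 ≤ 0.5, so result = 1
  ((((((q -> q) -> p) -> p) -> p) -> p) -> q): 1 > 0.7, so result = 0.7
  ~p: Gödel ¬ of 0.5 = 0 (operand ≠ 0)
  (((((((q -> q) -> p) -> p) -> p) -> p) -> q) -> ~p): 0.7 > 0, so result = 0
  ((((((((q -> q) -> p) -> p) -> p) -> p) -> q) -> ~p) -> q): 0 ≤ 0.7, so result = 1
  Gödel value = 1
Łukasiewicz evaluation:
  (q -> q): min(1, 1 − 0.7 + 0.7) = 1
  ((q -> q) -> p): min(1, 1 − 1 + 0.5) = 0.5
  (((q -> q) -> p) -> p): min(1, 1 − 0.5 + 0.5) = 1
  ((((q -> q) -> p) -> p) -> p): min(1, 1 − 1 + 0.5) = 0.5
  (((((q -> q) -> p) -> p) -> p) -> p): min(1, 1 − 0.5 + 0.5) = 1
  ((((((q -> q) -> p) -> p) -> p) -> p) -> q): min(1, 1 − 1 + 0.7) = 0.7
  ~p: Łukasiewicz ¬ gives 1 − 0.5 = 0.5
  (((((((q -> q) -> p) -> p) -> p) -> p) -> q) -> ~p): min(1, 1 − 0.7 + 0.5) = 0.8
  ((((((((q -> q) -> p) -> p) -> p) -> p) -> q) -> ~p) -> q): min(1, 1 − 0.8 + 0.7) = 0.9
  Łukasiewicz value = 0.9
Difference: 1 − 0.9 = 0.10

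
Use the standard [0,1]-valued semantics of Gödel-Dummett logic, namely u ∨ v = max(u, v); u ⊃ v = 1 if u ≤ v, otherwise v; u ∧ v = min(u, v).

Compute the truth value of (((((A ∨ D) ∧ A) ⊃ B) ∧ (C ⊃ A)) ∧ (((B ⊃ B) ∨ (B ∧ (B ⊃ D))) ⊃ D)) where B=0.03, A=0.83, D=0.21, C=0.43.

0.03

(A ∨ D) = max(0.83, 0.21) = 0.83
((A ∨ D) ∧ A) = min(0.83, 0.83) = 0.83
(((A ∨ D) ∧ A) ⊃ B): 0.83 > 0.03, so result = 0.03
(C ⊃ A): 0.43 ≤ 0.83, so result = 1
((((A ∨ D) ∧ A) ⊃ B) ∧ (C ⊃ A)) = min(0.03, 1) = 0.03
(B ⊃ B): 0.03 ≤ 0.03, so result = 1
(B ⊃ D): 0.03 ≤ 0.21, so result = 1
(B ∧ (B ⊃ D)) = min(0.03, 1) = 0.03
((B ⊃ B) ∨ (B ∧ (B ⊃ D))) = max(1, 0.03) = 1
(((B ⊃ B) ∨ (B ∧ (B ⊃ D))) ⊃ D): 1 > 0.21, so result = 0.21
(((((A ∨ D) ∧ A) ⊃ B) ∧ (C ⊃ A)) ∧ (((B ⊃ B) ∨ (B ∧ (B ⊃ D))) ⊃ D)) = min(0.03, 0.21) = 0.03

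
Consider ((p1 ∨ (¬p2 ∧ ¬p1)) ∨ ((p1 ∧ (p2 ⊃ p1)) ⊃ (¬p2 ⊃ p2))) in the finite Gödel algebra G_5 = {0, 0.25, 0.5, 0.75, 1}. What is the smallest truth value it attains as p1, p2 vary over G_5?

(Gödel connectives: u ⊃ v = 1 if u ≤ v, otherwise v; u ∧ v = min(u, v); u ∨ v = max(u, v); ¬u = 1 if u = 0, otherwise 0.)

0.25

The minimum is attained at p1 = 0.25, p2 = 0:
  ¬p2: Gödel ¬ of 0 = 1 (operand is 0)
  ¬p1: Gödel ¬ of 0.25 = 0 (operand ≠ 0)
  (¬p2 ∧ ¬p1) = min(1, 0) = 0
  (p1 ∨ (¬p2 ∧ ¬p1)) = max(0.25, 0) = 0.25
  (p2 ⊃ p1): 0 ≤ 0.25, so result = 1
  (p1 ∧ (p2 ⊃ p1)) = min(0.25, 1) = 0.25
  ¬p2: Gödel ¬ of 0 = 1 (operand is 0)
  (¬p2 ⊃ p2): 1 > 0, so result = 0
  ((p1 ∧ (p2 ⊃ p1)) ⊃ (¬p2 ⊃ p2)): 0.25 > 0, so result = 0
  ((p1 ∨ (¬p2 ∧ ¬p1)) ∨ ((p1 ∧ (p2 ⊃ p1)) ⊃ (¬p2 ⊃ p2))) = max(0.25, 0) = 0.25
Checking all 25 assignments confirms none give a value below 0.25.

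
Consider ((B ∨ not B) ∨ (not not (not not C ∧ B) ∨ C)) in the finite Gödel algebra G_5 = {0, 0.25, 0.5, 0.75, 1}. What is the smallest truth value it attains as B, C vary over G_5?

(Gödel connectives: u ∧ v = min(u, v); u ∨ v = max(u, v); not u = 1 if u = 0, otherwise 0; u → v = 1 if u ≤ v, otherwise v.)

The minimum is attained at B = 0.25, C = 0:
  not B: Gödel ¬ of 0.25 = 0 (operand ≠ 0)
  (B ∨ not B) = max(0.25, 0) = 0.25
  not C: Gödel ¬ of 0 = 1 (operand is 0)
  not not C: Gödel ¬ of 1 = 0 (operand ≠ 0)
  (not not C ∧ B) = min(0, 0.25) = 0
  not (not not C ∧ B): Gödel ¬ of 0 = 1 (operand is 0)
  not not (not not C ∧ B): Gödel ¬ of 1 = 0 (operand ≠ 0)
  (not not (not not C ∧ B) ∨ C) = max(0, 0) = 0
  ((B ∨ not B) ∨ (not not (not not C ∧ B) ∨ C)) = max(0.25, 0) = 0.25
Checking all 25 assignments confirms none give a value below 0.25.

0.25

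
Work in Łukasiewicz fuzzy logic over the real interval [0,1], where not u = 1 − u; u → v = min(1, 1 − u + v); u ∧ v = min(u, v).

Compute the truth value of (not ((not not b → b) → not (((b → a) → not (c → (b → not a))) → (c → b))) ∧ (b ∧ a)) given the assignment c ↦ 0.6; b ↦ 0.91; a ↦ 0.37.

0.37

not b: Łukasiewicz ¬ gives 1 − 0.91 = 0.09
not not b: Łukasiewicz ¬ gives 1 − 0.09 = 0.91
(not not b → b): min(1, 1 − 0.91 + 0.91) = 1
(b → a): min(1, 1 − 0.91 + 0.37) = 0.46
not a: Łukasiewicz ¬ gives 1 − 0.37 = 0.63
(b → not a): min(1, 1 − 0.91 + 0.63) = 0.72
(c → (b → not a)): min(1, 1 − 0.6 + 0.72) = 1
not (c → (b → not a)): Łukasiewicz ¬ gives 1 − 1 = 0
((b → a) → not (c → (b → not a))): min(1, 1 − 0.46 + 0) = 0.54
(c → b): min(1, 1 − 0.6 + 0.91) = 1
(((b → a) → not (c → (b → not a))) → (c → b)): min(1, 1 − 0.54 + 1) = 1
not (((b → a) → not (c → (b → not a))) → (c → b)): Łukasiewicz ¬ gives 1 − 1 = 0
((not not b → b) → not (((b → a) → not (c → (b → not a))) → (c → b))): min(1, 1 − 1 + 0) = 0
not ((not not b → b) → not (((b → a) → not (c → (b → not a))) → (c → b))): Łukasiewicz ¬ gives 1 − 0 = 1
(b ∧ a) = min(0.91, 0.37) = 0.37
(not ((not not b → b) → not (((b → a) → not (c → (b → not a))) → (c → b))) ∧ (b ∧ a)) = min(1, 0.37) = 0.37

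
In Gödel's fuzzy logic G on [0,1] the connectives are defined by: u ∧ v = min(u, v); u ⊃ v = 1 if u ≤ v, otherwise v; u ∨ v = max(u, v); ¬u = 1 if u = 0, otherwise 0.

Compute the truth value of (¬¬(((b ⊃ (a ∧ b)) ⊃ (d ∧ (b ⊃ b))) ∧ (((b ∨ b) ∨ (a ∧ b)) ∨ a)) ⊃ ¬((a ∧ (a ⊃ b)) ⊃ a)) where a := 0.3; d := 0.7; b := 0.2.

0.00

(a ∧ b) = min(0.3, 0.2) = 0.2
(b ⊃ (a ∧ b)): 0.2 ≤ 0.2, so result = 1
(b ⊃ b): 0.2 ≤ 0.2, so result = 1
(d ∧ (b ⊃ b)) = min(0.7, 1) = 0.7
((b ⊃ (a ∧ b)) ⊃ (d ∧ (b ⊃ b))): 1 > 0.7, so result = 0.7
(b ∨ b) = max(0.2, 0.2) = 0.2
(a ∧ b) = min(0.3, 0.2) = 0.2
((b ∨ b) ∨ (a ∧ b)) = max(0.2, 0.2) = 0.2
(((b ∨ b) ∨ (a ∧ b)) ∨ a) = max(0.2, 0.3) = 0.3
(((b ⊃ (a ∧ b)) ⊃ (d ∧ (b ⊃ b))) ∧ (((b ∨ b) ∨ (a ∧ b)) ∨ a)) = min(0.7, 0.3) = 0.3
¬(((b ⊃ (a ∧ b)) ⊃ (d ∧ (b ⊃ b))) ∧ (((b ∨ b) ∨ (a ∧ b)) ∨ a)): Gödel ¬ of 0.3 = 0 (operand ≠ 0)
¬¬(((b ⊃ (a ∧ b)) ⊃ (d ∧ (b ⊃ b))) ∧ (((b ∨ b) ∨ (a ∧ b)) ∨ a)): Gödel ¬ of 0 = 1 (operand is 0)
(a ⊃ b): 0.3 > 0.2, so result = 0.2
(a ∧ (a ⊃ b)) = min(0.3, 0.2) = 0.2
((a ∧ (a ⊃ b)) ⊃ a): 0.2 ≤ 0.3, so result = 1
¬((a ∧ (a ⊃ b)) ⊃ a): Gödel ¬ of 1 = 0 (operand ≠ 0)
(¬¬(((b ⊃ (a ∧ b)) ⊃ (d ∧ (b ⊃ b))) ∧ (((b ∨ b) ∨ (a ∧ b)) ∨ a)) ⊃ ¬((a ∧ (a ⊃ b)) ⊃ a)): 1 > 0, so result = 0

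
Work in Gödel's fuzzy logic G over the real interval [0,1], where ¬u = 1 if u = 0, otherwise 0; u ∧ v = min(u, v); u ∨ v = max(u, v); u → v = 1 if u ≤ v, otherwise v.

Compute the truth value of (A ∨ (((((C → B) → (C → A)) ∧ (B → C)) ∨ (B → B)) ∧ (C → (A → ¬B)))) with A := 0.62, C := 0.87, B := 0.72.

(C → B): 0.87 > 0.72, so result = 0.72
(C → A): 0.87 > 0.62, so result = 0.62
((C → B) → (C → A)): 0.72 > 0.62, so result = 0.62
(B → C): 0.72 ≤ 0.87, so result = 1
(((C → B) → (C → A)) ∧ (B → C)) = min(0.62, 1) = 0.62
(B → B): 0.72 ≤ 0.72, so result = 1
((((C → B) → (C → A)) ∧ (B → C)) ∨ (B → B)) = max(0.62, 1) = 1
¬B: Gödel ¬ of 0.72 = 0 (operand ≠ 0)
(A → ¬B): 0.62 > 0, so result = 0
(C → (A → ¬B)): 0.87 > 0, so result = 0
(((((C → B) → (C → A)) ∧ (B → C)) ∨ (B → B)) ∧ (C → (A → ¬B))) = min(1, 0) = 0
(A ∨ (((((C → B) → (C → A)) ∧ (B → C)) ∨ (B → B)) ∧ (C → (A → ¬B)))) = max(0.62, 0) = 0.62

0.62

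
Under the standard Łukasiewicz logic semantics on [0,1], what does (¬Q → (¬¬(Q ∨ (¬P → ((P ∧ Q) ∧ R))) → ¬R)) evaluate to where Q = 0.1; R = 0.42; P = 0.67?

0.91

¬Q: Łukasiewicz ¬ gives 1 − 0.1 = 0.9
¬P: Łukasiewicz ¬ gives 1 − 0.67 = 0.33
(P ∧ Q) = min(0.67, 0.1) = 0.1
((P ∧ Q) ∧ R) = min(0.1, 0.42) = 0.1
(¬P → ((P ∧ Q) ∧ R)): min(1, 1 − 0.33 + 0.1) = 0.77
(Q ∨ (¬P → ((P ∧ Q) ∧ R))) = max(0.1, 0.77) = 0.77
¬(Q ∨ (¬P → ((P ∧ Q) ∧ R))): Łukasiewicz ¬ gives 1 − 0.77 = 0.23
¬¬(Q ∨ (¬P → ((P ∧ Q) ∧ R))): Łukasiewicz ¬ gives 1 − 0.23 = 0.77
¬R: Łukasiewicz ¬ gives 1 − 0.42 = 0.58
(¬¬(Q ∨ (¬P → ((P ∧ Q) ∧ R))) → ¬R): min(1, 1 − 0.77 + 0.58) = 0.81
(¬Q → (¬¬(Q ∨ (¬P → ((P ∧ Q) ∧ R))) → ¬R)): min(1, 1 − 0.9 + 0.81) = 0.91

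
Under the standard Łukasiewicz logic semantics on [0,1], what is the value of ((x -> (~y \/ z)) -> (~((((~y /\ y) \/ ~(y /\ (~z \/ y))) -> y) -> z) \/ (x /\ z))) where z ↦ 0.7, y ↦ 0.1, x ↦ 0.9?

~y: Łukasiewicz ¬ gives 1 − 0.1 = 0.9
(~y \/ z) = max(0.9, 0.7) = 0.9
(x -> (~y \/ z)): min(1, 1 − 0.9 + 0.9) = 1
~y: Łukasiewicz ¬ gives 1 − 0.1 = 0.9
(~y /\ y) = min(0.9, 0.1) = 0.1
~z: Łukasiewicz ¬ gives 1 − 0.7 = 0.3
(~z \/ y) = max(0.3, 0.1) = 0.3
(y /\ (~z \/ y)) = min(0.1, 0.3) = 0.1
~(y /\ (~z \/ y)): Łukasiewicz ¬ gives 1 − 0.1 = 0.9
((~y /\ y) \/ ~(y /\ (~z \/ y))) = max(0.1, 0.9) = 0.9
(((~y /\ y) \/ ~(y /\ (~z \/ y))) -> y): min(1, 1 − 0.9 + 0.1) = 0.2
((((~y /\ y) \/ ~(y /\ (~z \/ y))) -> y) -> z): min(1, 1 − 0.2 + 0.7) = 1
~((((~y /\ y) \/ ~(y /\ (~z \/ y))) -> y) -> z): Łukasiewicz ¬ gives 1 − 1 = 0
(x /\ z) = min(0.9, 0.7) = 0.7
(~((((~y /\ y) \/ ~(y /\ (~z \/ y))) -> y) -> z) \/ (x /\ z)) = max(0, 0.7) = 0.7
((x -> (~y \/ z)) -> (~((((~y /\ y) \/ ~(y /\ (~z \/ y))) -> y) -> z) \/ (x /\ z))): min(1, 1 − 1 + 0.7) = 0.7

0.70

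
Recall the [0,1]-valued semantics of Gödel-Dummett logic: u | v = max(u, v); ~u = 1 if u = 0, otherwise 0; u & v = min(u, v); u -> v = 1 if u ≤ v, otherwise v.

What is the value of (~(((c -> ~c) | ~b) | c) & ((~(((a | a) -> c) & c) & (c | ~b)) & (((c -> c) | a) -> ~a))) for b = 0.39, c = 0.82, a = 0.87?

0.00

~c: Gödel ¬ of 0.82 = 0 (operand ≠ 0)
(c -> ~c): 0.82 > 0, so result = 0
~b: Gödel ¬ of 0.39 = 0 (operand ≠ 0)
((c -> ~c) | ~b) = max(0, 0) = 0
(((c -> ~c) | ~b) | c) = max(0, 0.82) = 0.82
~(((c -> ~c) | ~b) | c): Gödel ¬ of 0.82 = 0 (operand ≠ 0)
(a | a) = max(0.87, 0.87) = 0.87
((a | a) -> c): 0.87 > 0.82, so result = 0.82
(((a | a) -> c) & c) = min(0.82, 0.82) = 0.82
~(((a | a) -> c) & c): Gödel ¬ of 0.82 = 0 (operand ≠ 0)
~b: Gödel ¬ of 0.39 = 0 (operand ≠ 0)
(c | ~b) = max(0.82, 0) = 0.82
(~(((a | a) -> c) & c) & (c | ~b)) = min(0, 0.82) = 0
(c -> c): 0.82 ≤ 0.82, so result = 1
((c -> c) | a) = max(1, 0.87) = 1
~a: Gödel ¬ of 0.87 = 0 (operand ≠ 0)
(((c -> c) | a) -> ~a): 1 > 0, so result = 0
((~(((a | a) -> c) & c) & (c | ~b)) & (((c -> c) | a) -> ~a)) = min(0, 0) = 0
(~(((c -> ~c) | ~b) | c) & ((~(((a | a) -> c) & c) & (c | ~b)) & (((c -> c) | a) -> ~a))) = min(0, 0) = 0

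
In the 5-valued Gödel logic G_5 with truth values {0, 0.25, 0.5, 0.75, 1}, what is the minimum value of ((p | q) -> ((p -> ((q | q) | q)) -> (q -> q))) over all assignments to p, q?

1.00

Every assignment gives 1. For instance at p = 0, q = 0:
  (p | q) = max(0, 0) = 0
  (q | q) = max(0, 0) = 0
  ((q | q) | q) = max(0, 0) = 0
  (p -> ((q | q) | q)): 0 ≤ 0, so result = 1
  (q -> q): 0 ≤ 0, so result = 1
  ((p -> ((q | q) | q)) -> (q -> q)): 1 ≤ 1, so result = 1
  ((p | q) -> ((p -> ((q | q) | q)) -> (q -> q))): 0 ≤ 1, so result = 1
All 25 assignments give value 1 — the formula is a G_5-tautology.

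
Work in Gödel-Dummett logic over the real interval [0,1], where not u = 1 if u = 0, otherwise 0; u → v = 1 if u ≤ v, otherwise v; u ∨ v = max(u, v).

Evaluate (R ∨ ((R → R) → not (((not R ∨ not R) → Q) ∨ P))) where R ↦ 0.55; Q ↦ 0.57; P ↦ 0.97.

(R → R): 0.55 ≤ 0.55, so result = 1
not R: Gödel ¬ of 0.55 = 0 (operand ≠ 0)
not R: Gödel ¬ of 0.55 = 0 (operand ≠ 0)
(not R ∨ not R) = max(0, 0) = 0
((not R ∨ not R) → Q): 0 ≤ 0.57, so result = 1
(((not R ∨ not R) → Q) ∨ P) = max(1, 0.97) = 1
not (((not R ∨ not R) → Q) ∨ P): Gödel ¬ of 1 = 0 (operand ≠ 0)
((R → R) → not (((not R ∨ not R) → Q) ∨ P)): 1 > 0, so result = 0
(R ∨ ((R → R) → not (((not R ∨ not R) → Q) ∨ P))) = max(0.55, 0) = 0.55

0.55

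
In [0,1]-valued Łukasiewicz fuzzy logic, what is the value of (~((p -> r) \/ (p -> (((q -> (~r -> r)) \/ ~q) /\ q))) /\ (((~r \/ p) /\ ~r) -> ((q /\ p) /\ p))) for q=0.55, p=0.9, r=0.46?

(p -> r): min(1, 1 − 0.9 + 0.46) = 0.56
~r: Łukasiewicz ¬ gives 1 − 0.46 = 0.54
(~r -> r): min(1, 1 − 0.54 + 0.46) = 0.92
(q -> (~r -> r)): min(1, 1 − 0.55 + 0.92) = 1
~q: Łukasiewicz ¬ gives 1 − 0.55 = 0.45
((q -> (~r -> r)) \/ ~q) = max(1, 0.45) = 1
(((q -> (~r -> r)) \/ ~q) /\ q) = min(1, 0.55) = 0.55
(p -> (((q -> (~r -> r)) \/ ~q) /\ q)): min(1, 1 − 0.9 + 0.55) = 0.65
((p -> r) \/ (p -> (((q -> (~r -> r)) \/ ~q) /\ q))) = max(0.56, 0.65) = 0.65
~((p -> r) \/ (p -> (((q -> (~r -> r)) \/ ~q) /\ q))): Łukasiewicz ¬ gives 1 − 0.65 = 0.35
~r: Łukasiewicz ¬ gives 1 − 0.46 = 0.54
(~r \/ p) = max(0.54, 0.9) = 0.9
~r: Łukasiewicz ¬ gives 1 − 0.46 = 0.54
((~r \/ p) /\ ~r) = min(0.9, 0.54) = 0.54
(q /\ p) = min(0.55, 0.9) = 0.55
((q /\ p) /\ p) = min(0.55, 0.9) = 0.55
(((~r \/ p) /\ ~r) -> ((q /\ p) /\ p)): min(1, 1 − 0.54 + 0.55) = 1
(~((p -> r) \/ (p -> (((q -> (~r -> r)) \/ ~q) /\ q))) /\ (((~r \/ p) /\ ~r) -> ((q /\ p) /\ p))) = min(0.35, 1) = 0.35

0.35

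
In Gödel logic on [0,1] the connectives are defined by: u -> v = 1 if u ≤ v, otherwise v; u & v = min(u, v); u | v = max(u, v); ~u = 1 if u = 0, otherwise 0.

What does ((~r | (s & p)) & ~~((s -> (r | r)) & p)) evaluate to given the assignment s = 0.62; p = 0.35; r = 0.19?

~r: Gödel ¬ of 0.19 = 0 (operand ≠ 0)
(s & p) = min(0.62, 0.35) = 0.35
(~r | (s & p)) = max(0, 0.35) = 0.35
(r | r) = max(0.19, 0.19) = 0.19
(s -> (r | r)): 0.62 > 0.19, so result = 0.19
((s -> (r | r)) & p) = min(0.19, 0.35) = 0.19
~((s -> (r | r)) & p): Gödel ¬ of 0.19 = 0 (operand ≠ 0)
~~((s -> (r | r)) & p): Gödel ¬ of 0 = 1 (operand is 0)
((~r | (s & p)) & ~~((s -> (r | r)) & p)) = min(0.35, 1) = 0.35

0.35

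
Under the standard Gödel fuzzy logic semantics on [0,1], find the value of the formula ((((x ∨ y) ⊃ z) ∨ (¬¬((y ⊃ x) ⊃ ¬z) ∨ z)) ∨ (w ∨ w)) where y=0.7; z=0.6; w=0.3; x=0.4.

0.60

(x ∨ y) = max(0.4, 0.7) = 0.7
((x ∨ y) ⊃ z): 0.7 > 0.6, so result = 0.6
(y ⊃ x): 0.7 > 0.4, so result = 0.4
¬z: Gödel ¬ of 0.6 = 0 (operand ≠ 0)
((y ⊃ x) ⊃ ¬z): 0.4 > 0, so result = 0
¬((y ⊃ x) ⊃ ¬z): Gödel ¬ of 0 = 1 (operand is 0)
¬¬((y ⊃ x) ⊃ ¬z): Gödel ¬ of 1 = 0 (operand ≠ 0)
(¬¬((y ⊃ x) ⊃ ¬z) ∨ z) = max(0, 0.6) = 0.6
(((x ∨ y) ⊃ z) ∨ (¬¬((y ⊃ x) ⊃ ¬z) ∨ z)) = max(0.6, 0.6) = 0.6
(w ∨ w) = max(0.3, 0.3) = 0.3
((((x ∨ y) ⊃ z) ∨ (¬¬((y ⊃ x) ⊃ ¬z) ∨ z)) ∨ (w ∨ w)) = max(0.6, 0.3) = 0.6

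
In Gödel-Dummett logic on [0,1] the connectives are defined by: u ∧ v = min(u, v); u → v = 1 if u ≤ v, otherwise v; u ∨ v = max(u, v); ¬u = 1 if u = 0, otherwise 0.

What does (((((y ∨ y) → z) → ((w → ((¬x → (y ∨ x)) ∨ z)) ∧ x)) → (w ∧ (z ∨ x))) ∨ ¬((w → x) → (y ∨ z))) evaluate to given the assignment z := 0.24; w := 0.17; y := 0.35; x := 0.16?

1.00

(y ∨ y) = max(0.35, 0.35) = 0.35
((y ∨ y) → z): 0.35 > 0.24, so result = 0.24
¬x: Gödel ¬ of 0.16 = 0 (operand ≠ 0)
(y ∨ x) = max(0.35, 0.16) = 0.35
(¬x → (y ∨ x)): 0 ≤ 0.35, so result = 1
((¬x → (y ∨ x)) ∨ z) = max(1, 0.24) = 1
(w → ((¬x → (y ∨ x)) ∨ z)): 0.17 ≤ 1, so result = 1
((w → ((¬x → (y ∨ x)) ∨ z)) ∧ x) = min(1, 0.16) = 0.16
(((y ∨ y) → z) → ((w → ((¬x → (y ∨ x)) ∨ z)) ∧ x)): 0.24 > 0.16, so result = 0.16
(z ∨ x) = max(0.24, 0.16) = 0.24
(w ∧ (z ∨ x)) = min(0.17, 0.24) = 0.17
((((y ∨ y) → z) → ((w → ((¬x → (y ∨ x)) ∨ z)) ∧ x)) → (w ∧ (z ∨ x))): 0.16 ≤ 0.17, so result = 1
(w → x): 0.17 > 0.16, so result = 0.16
(y ∨ z) = max(0.35, 0.24) = 0.35
((w → x) → (y ∨ z)): 0.16 ≤ 0.35, so result = 1
¬((w → x) → (y ∨ z)): Gödel ¬ of 1 = 0 (operand ≠ 0)
(((((y ∨ y) → z) → ((w → ((¬x → (y ∨ x)) ∨ z)) ∧ x)) → (w ∧ (z ∨ x))) ∨ ¬((w → x) → (y ∨ z))) = max(1, 0) = 1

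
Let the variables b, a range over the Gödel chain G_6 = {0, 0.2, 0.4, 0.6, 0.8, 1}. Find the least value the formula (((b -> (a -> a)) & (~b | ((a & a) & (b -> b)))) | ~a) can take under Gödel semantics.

The minimum is attained at b = 0.2, a = 0.2:
  (a -> a): 0.2 ≤ 0.2, so result = 1
  (b -> (a -> a)): 0.2 ≤ 1, so result = 1
  ~b: Gödel ¬ of 0.2 = 0 (operand ≠ 0)
  (a & a) = min(0.2, 0.2) = 0.2
  (b -> b): 0.2 ≤ 0.2, so result = 1
  ((a & a) & (b -> b)) = min(0.2, 1) = 0.2
  (~b | ((a & a) & (b -> b))) = max(0, 0.2) = 0.2
  ((b -> (a -> a)) & (~b | ((a & a) & (b -> b)))) = min(1, 0.2) = 0.2
  ~a: Gödel ¬ of 0.2 = 0 (operand ≠ 0)
  (((b -> (a -> a)) & (~b | ((a & a) & (b -> b)))) | ~a) = max(0.2, 0) = 0.2
Checking all 36 assignments confirms none give a value below 0.20.

0.20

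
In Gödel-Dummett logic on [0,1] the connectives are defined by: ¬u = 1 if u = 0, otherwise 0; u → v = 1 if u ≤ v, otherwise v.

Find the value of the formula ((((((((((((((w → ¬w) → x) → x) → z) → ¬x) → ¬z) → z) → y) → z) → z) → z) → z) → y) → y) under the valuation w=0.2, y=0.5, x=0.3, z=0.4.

¬w: Gödel ¬ of 0.2 = 0 (operand ≠ 0)
(w → ¬w): 0.2 > 0, so result = 0
((w → ¬w) → x): 0 ≤ 0.3, so result = 1
(((w → ¬w) → x) → x): 1 > 0.3, so result = 0.3
((((w → ¬w) → x) → x) → z): 0.3 ≤ 0.4, so result = 1
¬x: Gödel ¬ of 0.3 = 0 (operand ≠ 0)
(((((w → ¬w) → x) → x) → z) → ¬x): 1 > 0, so result = 0
¬z: Gödel ¬ of 0.4 = 0 (operand ≠ 0)
((((((w → ¬w) → x) → x) → z) → ¬x) → ¬z): 0 ≤ 0, so result = 1
(((((((w → ¬w) → x) → x) → z) → ¬x) → ¬z) → z): 1 > 0.4, so result = 0.4
((((((((w → ¬w) → x) → x) → z) → ¬x) → ¬z) → z) → y): 0.4 ≤ 0.5, so result = 1
(((((((((w → ¬w) → x) → x) → z) → ¬x) → ¬z) → z) → y) → z): 1 > 0.4, so result = 0.4
((((((((((w → ¬w) → x) → x) → z) → ¬x) → ¬z) → z) → y) → z) → z): 0.4 ≤ 0.4, so result = 1
(((((((((((w → ¬w) → x) → x) → z) → ¬x) → ¬z) → z) → y) → z) → z) → z): 1 > 0.4, so result = 0.4
((((((((((((w → ¬w) → x) → x) → z) → ¬x) → ¬z) → z) → y) → z) → z) → z) → z): 0.4 ≤ 0.4, so result = 1
(((((((((((((w → ¬w) → x) → x) → z) → ¬x) → ¬z) → z) → y) → z) → z) → z) → z) → y): 1 > 0.5, so result = 0.5
((((((((((((((w → ¬w) → x) → x) → z) → ¬x) → ¬z) → z) → y) → z) → z) → z) → z) → y) → y): 0.5 ≤ 0.5, so result = 1

1.00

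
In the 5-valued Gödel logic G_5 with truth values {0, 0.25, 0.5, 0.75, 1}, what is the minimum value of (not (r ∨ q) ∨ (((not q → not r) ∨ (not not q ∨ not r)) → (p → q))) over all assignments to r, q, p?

The minimum is attained at r = 0, q = 0.25, p = 0.5:
  (r ∨ q) = max(0, 0.25) = 0.25
  not (r ∨ q): Gödel ¬ of 0.25 = 0 (operand ≠ 0)
  not q: Gödel ¬ of 0.25 = 0 (operand ≠ 0)
  not r: Gödel ¬ of 0 = 1 (operand is 0)
  (not q → not r): 0 ≤ 1, so result = 1
  not q: Gödel ¬ of 0.25 = 0 (operand ≠ 0)
  not not q: Gödel ¬ of 0 = 1 (operand is 0)
  not r: Gödel ¬ of 0 = 1 (operand is 0)
  (not not q ∨ not r) = max(1, 1) = 1
  ((not q → not r) ∨ (not not q ∨ not r)) = max(1, 1) = 1
  (p → q): 0.5 > 0.25, so result = 0.25
  (((not q → not r) ∨ (not not q ∨ not r)) → (p → q)): 1 > 0.25, so result = 0.25
  (not (r ∨ q) ∨ (((not q → not r) ∨ (not not q ∨ not r)) → (p → q))) = max(0, 0.25) = 0.25
Checking all 125 assignments confirms none give a value below 0.25.

0.25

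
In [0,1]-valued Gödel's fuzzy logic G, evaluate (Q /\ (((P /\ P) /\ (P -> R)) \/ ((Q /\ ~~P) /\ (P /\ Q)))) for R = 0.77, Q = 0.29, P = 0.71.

0.29

(P /\ P) = min(0.71, 0.71) = 0.71
(P -> R): 0.71 ≤ 0.77, so result = 1
((P /\ P) /\ (P -> R)) = min(0.71, 1) = 0.71
~P: Gödel ¬ of 0.71 = 0 (operand ≠ 0)
~~P: Gödel ¬ of 0 = 1 (operand is 0)
(Q /\ ~~P) = min(0.29, 1) = 0.29
(P /\ Q) = min(0.71, 0.29) = 0.29
((Q /\ ~~P) /\ (P /\ Q)) = min(0.29, 0.29) = 0.29
(((P /\ P) /\ (P -> R)) \/ ((Q /\ ~~P) /\ (P /\ Q))) = max(0.71, 0.29) = 0.71
(Q /\ (((P /\ P) /\ (P -> R)) \/ ((Q /\ ~~P) /\ (P /\ Q)))) = min(0.29, 0.71) = 0.29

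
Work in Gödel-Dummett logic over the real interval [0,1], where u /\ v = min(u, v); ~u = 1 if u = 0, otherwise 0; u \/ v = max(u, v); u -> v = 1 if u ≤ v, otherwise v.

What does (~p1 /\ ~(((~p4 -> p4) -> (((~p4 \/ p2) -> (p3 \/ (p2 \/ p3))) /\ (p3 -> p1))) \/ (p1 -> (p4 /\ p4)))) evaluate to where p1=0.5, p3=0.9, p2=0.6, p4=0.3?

~p1: Gödel ¬ of 0.5 = 0 (operand ≠ 0)
~p4: Gödel ¬ of 0.3 = 0 (operand ≠ 0)
(~p4 -> p4): 0 ≤ 0.3, so result = 1
~p4: Gödel ¬ of 0.3 = 0 (operand ≠ 0)
(~p4 \/ p2) = max(0, 0.6) = 0.6
(p2 \/ p3) = max(0.6, 0.9) = 0.9
(p3 \/ (p2 \/ p3)) = max(0.9, 0.9) = 0.9
((~p4 \/ p2) -> (p3 \/ (p2 \/ p3))): 0.6 ≤ 0.9, so result = 1
(p3 -> p1): 0.9 > 0.5, so result = 0.5
(((~p4 \/ p2) -> (p3 \/ (p2 \/ p3))) /\ (p3 -> p1)) = min(1, 0.5) = 0.5
((~p4 -> p4) -> (((~p4 \/ p2) -> (p3 \/ (p2 \/ p3))) /\ (p3 -> p1))): 1 > 0.5, so result = 0.5
(p4 /\ p4) = min(0.3, 0.3) = 0.3
(p1 -> (p4 /\ p4)): 0.5 > 0.3, so result = 0.3
(((~p4 -> p4) -> (((~p4 \/ p2) -> (p3 \/ (p2 \/ p3))) /\ (p3 -> p1))) \/ (p1 -> (p4 /\ p4))) = max(0.5, 0.3) = 0.5
~(((~p4 -> p4) -> (((~p4 \/ p2) -> (p3 \/ (p2 \/ p3))) /\ (p3 -> p1))) \/ (p1 -> (p4 /\ p4))): Gödel ¬ of 0.5 = 0 (operand ≠ 0)
(~p1 /\ ~(((~p4 -> p4) -> (((~p4 \/ p2) -> (p3 \/ (p2 \/ p3))) /\ (p3 -> p1))) \/ (p1 -> (p4 /\ p4)))) = min(0, 0) = 0

0.00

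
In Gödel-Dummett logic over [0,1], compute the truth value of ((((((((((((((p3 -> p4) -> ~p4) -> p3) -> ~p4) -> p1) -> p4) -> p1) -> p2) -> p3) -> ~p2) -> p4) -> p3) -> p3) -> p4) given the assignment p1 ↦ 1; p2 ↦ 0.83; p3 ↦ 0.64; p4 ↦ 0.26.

0.26

(p3 -> p4): 0.64 > 0.26, so result = 0.26
~p4: Gödel ¬ of 0.26 = 0 (operand ≠ 0)
((p3 -> p4) -> ~p4): 0.26 > 0, so result = 0
(((p3 -> p4) -> ~p4) -> p3): 0 ≤ 0.64, so result = 1
~p4: Gödel ¬ of 0.26 = 0 (operand ≠ 0)
((((p3 -> p4) -> ~p4) -> p3) -> ~p4): 1 > 0, so result = 0
(((((p3 -> p4) -> ~p4) -> p3) -> ~p4) -> p1): 0 ≤ 1, so result = 1
((((((p3 -> p4) -> ~p4) -> p3) -> ~p4) -> p1) -> p4): 1 > 0.26, so result = 0.26
(((((((p3 -> p4) -> ~p4) -> p3) -> ~p4) -> p1) -> p4) -> p1): 0.26 ≤ 1, so result = 1
((((((((p3 -> p4) -> ~p4) -> p3) -> ~p4) -> p1) -> p4) -> p1) -> p2): 1 > 0.83, so result = 0.83
(((((((((p3 -> p4) -> ~p4) -> p3) -> ~p4) -> p1) -> p4) -> p1) -> p2) -> p3): 0.83 > 0.64, so result = 0.64
~p2: Gödel ¬ of 0.83 = 0 (operand ≠ 0)
((((((((((p3 -> p4) -> ~p4) -> p3) -> ~p4) -> p1) -> p4) -> p1) -> p2) -> p3) -> ~p2): 0.64 > 0, so result = 0
(((((((((((p3 -> p4) -> ~p4) -> p3) -> ~p4) -> p1) -> p4) -> p1) -> p2) -> p3) -> ~p2) -> p4): 0 ≤ 0.26, so result = 1
((((((((((((p3 -> p4) -> ~p4) -> p3) -> ~p4) -> p1) -> p4) -> p1) -> p2) -> p3) -> ~p2) -> p4) -> p3): 1 > 0.64, so result = 0.64
(((((((((((((p3 -> p4) -> ~p4) -> p3) -> ~p4) -> p1) -> p4) -> p1) -> p2) -> p3) -> ~p2) -> p4) -> p3) -> p3): 0.64 ≤ 0.64, so result = 1
((((((((((((((p3 -> p4) -> ~p4) -> p3) -> ~p4) -> p1) -> p4) -> p1) -> p2) -> p3) -> ~p2) -> p4) -> p3) -> p3) -> p4): 1 > 0.26, so result = 0.26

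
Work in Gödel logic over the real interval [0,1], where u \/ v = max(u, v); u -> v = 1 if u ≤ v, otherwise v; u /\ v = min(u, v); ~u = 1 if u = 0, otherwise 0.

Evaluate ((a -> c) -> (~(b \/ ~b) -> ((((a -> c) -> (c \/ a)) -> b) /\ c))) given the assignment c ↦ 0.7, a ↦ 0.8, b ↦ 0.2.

(a -> c): 0.8 > 0.7, so result = 0.7
~b: Gödel ¬ of 0.2 = 0 (operand ≠ 0)
(b \/ ~b) = max(0.2, 0) = 0.2
~(b \/ ~b): Gödel ¬ of 0.2 = 0 (operand ≠ 0)
(a -> c): 0.8 > 0.7, so result = 0.7
(c \/ a) = max(0.7, 0.8) = 0.8
((a -> c) -> (c \/ a)): 0.7 ≤ 0.8, so result = 1
(((a -> c) -> (c \/ a)) -> b): 1 > 0.2, so result = 0.2
((((a -> c) -> (c \/ a)) -> b) /\ c) = min(0.2, 0.7) = 0.2
(~(b \/ ~b) -> ((((a -> c) -> (c \/ a)) -> b) /\ c)): 0 ≤ 0.2, so result = 1
((a -> c) -> (~(b \/ ~b) -> ((((a -> c) -> (c \/ a)) -> b) /\ c))): 0.7 ≤ 1, so result = 1

1.00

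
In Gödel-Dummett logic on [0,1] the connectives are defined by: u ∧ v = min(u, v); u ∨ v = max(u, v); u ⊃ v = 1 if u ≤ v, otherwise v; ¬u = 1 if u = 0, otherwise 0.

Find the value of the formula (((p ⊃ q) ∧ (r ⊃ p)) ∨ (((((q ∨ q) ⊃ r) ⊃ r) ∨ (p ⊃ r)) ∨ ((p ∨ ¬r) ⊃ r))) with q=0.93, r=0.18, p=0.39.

(p ⊃ q): 0.39 ≤ 0.93, so result = 1
(r ⊃ p): 0.18 ≤ 0.39, so result = 1
((p ⊃ q) ∧ (r ⊃ p)) = min(1, 1) = 1
(q ∨ q) = max(0.93, 0.93) = 0.93
((q ∨ q) ⊃ r): 0.93 > 0.18, so result = 0.18
(((q ∨ q) ⊃ r) ⊃ r): 0.18 ≤ 0.18, so result = 1
(p ⊃ r): 0.39 > 0.18, so result = 0.18
((((q ∨ q) ⊃ r) ⊃ r) ∨ (p ⊃ r)) = max(1, 0.18) = 1
¬r: Gödel ¬ of 0.18 = 0 (operand ≠ 0)
(p ∨ ¬r) = max(0.39, 0) = 0.39
((p ∨ ¬r) ⊃ r): 0.39 > 0.18, so result = 0.18
(((((q ∨ q) ⊃ r) ⊃ r) ∨ (p ⊃ r)) ∨ ((p ∨ ¬r) ⊃ r)) = max(1, 0.18) = 1
(((p ⊃ q) ∧ (r ⊃ p)) ∨ (((((q ∨ q) ⊃ r) ⊃ r) ∨ (p ⊃ r)) ∨ ((p ∨ ¬r) ⊃ r))) = max(1, 1) = 1

1.00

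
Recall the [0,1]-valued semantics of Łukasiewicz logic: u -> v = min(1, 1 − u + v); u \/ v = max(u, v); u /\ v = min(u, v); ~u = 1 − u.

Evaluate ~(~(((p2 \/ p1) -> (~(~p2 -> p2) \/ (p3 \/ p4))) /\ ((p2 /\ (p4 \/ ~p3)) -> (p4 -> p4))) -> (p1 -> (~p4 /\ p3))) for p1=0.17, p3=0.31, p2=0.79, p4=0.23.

0.00

(p2 \/ p1) = max(0.79, 0.17) = 0.79
~p2: Łukasiewicz ¬ gives 1 − 0.79 = 0.21
(~p2 -> p2): min(1, 1 − 0.21 + 0.79) = 1
~(~p2 -> p2): Łukasiewicz ¬ gives 1 − 1 = 0
(p3 \/ p4) = max(0.31, 0.23) = 0.31
(~(~p2 -> p2) \/ (p3 \/ p4)) = max(0, 0.31) = 0.31
((p2 \/ p1) -> (~(~p2 -> p2) \/ (p3 \/ p4))): min(1, 1 − 0.79 + 0.31) = 0.52
~p3: Łukasiewicz ¬ gives 1 − 0.31 = 0.69
(p4 \/ ~p3) = max(0.23, 0.69) = 0.69
(p2 /\ (p4 \/ ~p3)) = min(0.79, 0.69) = 0.69
(p4 -> p4): min(1, 1 − 0.23 + 0.23) = 1
((p2 /\ (p4 \/ ~p3)) -> (p4 -> p4)): min(1, 1 − 0.69 + 1) = 1
(((p2 \/ p1) -> (~(~p2 -> p2) \/ (p3 \/ p4))) /\ ((p2 /\ (p4 \/ ~p3)) -> (p4 -> p4))) = min(0.52, 1) = 0.52
~(((p2 \/ p1) -> (~(~p2 -> p2) \/ (p3 \/ p4))) /\ ((p2 /\ (p4 \/ ~p3)) -> (p4 -> p4))): Łukasiewicz ¬ gives 1 − 0.52 = 0.48
~p4: Łukasiewicz ¬ gives 1 − 0.23 = 0.77
(~p4 /\ p3) = min(0.77, 0.31) = 0.31
(p1 -> (~p4 /\ p3)): min(1, 1 − 0.17 + 0.31) = 1
(~(((p2 \/ p1) -> (~(~p2 -> p2) \/ (p3 \/ p4))) /\ ((p2 /\ (p4 \/ ~p3)) -> (p4 -> p4))) -> (p1 -> (~p4 /\ p3))): min(1, 1 − 0.48 + 1) = 1
~(~(((p2 \/ p1) -> (~(~p2 -> p2) \/ (p3 \/ p4))) /\ ((p2 /\ (p4 \/ ~p3)) -> (p4 -> p4))) -> (p1 -> (~p4 /\ p3))): Łukasiewicz ¬ gives 1 − 1 = 0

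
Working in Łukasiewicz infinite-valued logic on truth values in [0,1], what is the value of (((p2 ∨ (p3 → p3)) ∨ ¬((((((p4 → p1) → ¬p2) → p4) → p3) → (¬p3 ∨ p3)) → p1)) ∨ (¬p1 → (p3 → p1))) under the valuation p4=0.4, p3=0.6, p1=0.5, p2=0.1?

1.00

(p3 → p3): min(1, 1 − 0.6 + 0.6) = 1
(p2 ∨ (p3 → p3)) = max(0.1, 1) = 1
(p4 → p1): min(1, 1 − 0.4 + 0.5) = 1
¬p2: Łukasiewicz ¬ gives 1 − 0.1 = 0.9
((p4 → p1) → ¬p2): min(1, 1 − 1 + 0.9) = 0.9
(((p4 → p1) → ¬p2) → p4): min(1, 1 − 0.9 + 0.4) = 0.5
((((p4 → p1) → ¬p2) → p4) → p3): min(1, 1 − 0.5 + 0.6) = 1
¬p3: Łukasiewicz ¬ gives 1 − 0.6 = 0.4
(¬p3 ∨ p3) = max(0.4, 0.6) = 0.6
(((((p4 → p1) → ¬p2) → p4) → p3) → (¬p3 ∨ p3)): min(1, 1 − 1 + 0.6) = 0.6
((((((p4 → p1) → ¬p2) → p4) → p3) → (¬p3 ∨ p3)) → p1): min(1, 1 − 0.6 + 0.5) = 0.9
¬((((((p4 → p1) → ¬p2) → p4) → p3) → (¬p3 ∨ p3)) → p1): Łukasiewicz ¬ gives 1 − 0.9 = 0.1
((p2 ∨ (p3 → p3)) ∨ ¬((((((p4 → p1) → ¬p2) → p4) → p3) → (¬p3 ∨ p3)) → p1)) = max(1, 0.1) = 1
¬p1: Łukasiewicz ¬ gives 1 − 0.5 = 0.5
(p3 → p1): min(1, 1 − 0.6 + 0.5) = 0.9
(¬p1 → (p3 → p1)): min(1, 1 − 0.5 + 0.9) = 1
(((p2 ∨ (p3 → p3)) ∨ ¬((((((p4 → p1) → ¬p2) → p4) → p3) → (¬p3 ∨ p3)) → p1)) ∨ (¬p1 → (p3 → p1))) = max(1, 1) = 1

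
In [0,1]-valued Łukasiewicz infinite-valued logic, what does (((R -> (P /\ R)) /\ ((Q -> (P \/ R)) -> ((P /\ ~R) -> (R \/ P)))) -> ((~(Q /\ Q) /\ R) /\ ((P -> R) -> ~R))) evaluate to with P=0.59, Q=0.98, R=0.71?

0.14

(P /\ R) = min(0.59, 0.71) = 0.59
(R -> (P /\ R)): min(1, 1 − 0.71 + 0.59) = 0.88
(P \/ R) = max(0.59, 0.71) = 0.71
(Q -> (P \/ R)): min(1, 1 − 0.98 + 0.71) = 0.73
~R: Łukasiewicz ¬ gives 1 − 0.71 = 0.29
(P /\ ~R) = min(0.59, 0.29) = 0.29
(R \/ P) = max(0.71, 0.59) = 0.71
((P /\ ~R) -> (R \/ P)): min(1, 1 − 0.29 + 0.71) = 1
((Q -> (P \/ R)) -> ((P /\ ~R) -> (R \/ P))): min(1, 1 − 0.73 + 1) = 1
((R -> (P /\ R)) /\ ((Q -> (P \/ R)) -> ((P /\ ~R) -> (R \/ P)))) = min(0.88, 1) = 0.88
(Q /\ Q) = min(0.98, 0.98) = 0.98
~(Q /\ Q): Łukasiewicz ¬ gives 1 − 0.98 = 0.02
(~(Q /\ Q) /\ R) = min(0.02, 0.71) = 0.02
(P -> R): min(1, 1 − 0.59 + 0.71) = 1
~R: Łukasiewicz ¬ gives 1 − 0.71 = 0.29
((P -> R) -> ~R): min(1, 1 − 1 + 0.29) = 0.29
((~(Q /\ Q) /\ R) /\ ((P -> R) -> ~R)) = min(0.02, 0.29) = 0.02
(((R -> (P /\ R)) /\ ((Q -> (P \/ R)) -> ((P /\ ~R) -> (R \/ P)))) -> ((~(Q /\ Q) /\ R) /\ ((P -> R) -> ~R))): min(1, 1 − 0.88 + 0.02) = 0.14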